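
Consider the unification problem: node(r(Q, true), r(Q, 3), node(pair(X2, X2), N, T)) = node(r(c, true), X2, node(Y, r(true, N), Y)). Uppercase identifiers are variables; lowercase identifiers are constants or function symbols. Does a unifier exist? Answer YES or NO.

Decompose node/3: r(Q, true) = r(c, true),  r(Q, 3) = X2,  node(pair(X2, X2), N, T) = node(Y, r(true, N), Y).
Decompose r/2: Q = c,  true = true.
Bind Q := c; substituting into the one remaining equation that mentions Q gives: r(c, 3) = X2.
Delete trivial equation true = true.
Bind X2 := r(c, 3); substituting into the remaining equation gives: node(pair(r(c, 3), r(c, 3)), N, T) = node(Y, r(true, N), Y).
Decompose node/3: pair(r(c, 3), r(c, 3)) = Y,  N = r(true, N),  T = Y.
Bind Y := pair(r(c, 3), r(c, 3)); substituting into the one remaining equation that mentions Y gives: T = pair(r(c, 3), r(c, 3)).
Occurs check fails: N occurs in r(true, N); the equation N = r(true, N) has no finite solution.

NO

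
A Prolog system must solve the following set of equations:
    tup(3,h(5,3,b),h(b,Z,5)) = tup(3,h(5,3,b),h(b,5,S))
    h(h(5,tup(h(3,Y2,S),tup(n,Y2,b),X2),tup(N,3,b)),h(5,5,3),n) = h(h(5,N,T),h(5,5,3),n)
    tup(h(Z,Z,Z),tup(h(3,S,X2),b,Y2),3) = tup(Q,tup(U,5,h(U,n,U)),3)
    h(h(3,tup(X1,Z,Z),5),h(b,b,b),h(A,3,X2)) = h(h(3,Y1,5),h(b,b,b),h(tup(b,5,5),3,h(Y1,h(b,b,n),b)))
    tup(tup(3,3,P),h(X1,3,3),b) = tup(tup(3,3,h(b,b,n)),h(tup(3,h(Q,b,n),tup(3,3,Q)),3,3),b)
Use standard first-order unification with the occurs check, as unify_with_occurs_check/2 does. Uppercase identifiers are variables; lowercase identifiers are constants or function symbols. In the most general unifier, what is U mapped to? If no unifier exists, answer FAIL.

Decompose tup/3: 3 = 3,  h(5,3,b) = h(5,3,b),  h(b,Z,5) = h(b,5,S).
Delete trivial equation 3 = 3.
Delete trivial equation h(5,3,b) = h(5,3,b).
Decompose h/3: b = b,  Z = 5,  5 = S.
Delete trivial equation b = b.
Bind Z := 5; substituting into the 2 remaining equations that mention Z gives: tup(h(5,5,5),tup(h(3,S,X2),b,Y2),3) = tup(Q,tup(U,5,h(U,n,U)),3),  h(h(3,tup(X1,5,5),5),h(b,b,b),h(A,3,X2)) = h(h(3,Y1,5),h(b,b,b),h(tup(b,5,5),3,h(Y1,h(b,b,n),b))).
Bind S := 5; substituting into the 2 remaining equations that mention S gives: h(h(5,tup(h(3,Y2,5),tup(n,Y2,b),X2),tup(N,3,b)),h(5,5,3),n) = h(h(5,N,T),h(5,5,3),n),  tup(h(5,5,5),tup(h(3,5,X2),b,Y2),3) = tup(Q,tup(U,5,h(U,n,U)),3).
Decompose h/3: h(5,tup(h(3,Y2,5),tup(n,Y2,b),X2),tup(N,3,b)) = h(5,N,T),  h(5,5,3) = h(5,5,3),  n = n.
Decompose h/3: 5 = 5,  tup(h(3,Y2,5),tup(n,Y2,b),X2) = N,  tup(N,3,b) = T.
Delete trivial equation 5 = 5.
Bind N := tup(h(3,Y2,5),tup(n,Y2,b),X2); substituting into the one remaining equation that mentions N gives: tup(tup(h(3,Y2,5),tup(n,Y2,b),X2),3,b) = T.
Bind T := tup(tup(h(3,Y2,5),tup(n,Y2,b),X2),3,b); no other remaining equation mentions T.
Delete trivial equation h(5,5,3) = h(5,5,3).
Delete trivial equation n = n.
Decompose tup/3: h(5,5,5) = Q,  tup(h(3,5,X2),b,Y2) = tup(U,5,h(U,n,U)),  3 = 3.
Bind Q := h(5,5,5); substituting into the one remaining equation that mentions Q gives: tup(tup(3,3,P),h(X1,3,3),b) = tup(tup(3,3,h(b,b,n)),h(tup(3,h(h(5,5,5),b,n),tup(3,3,h(5,5,5))),3,3),b).
Decompose tup/3: h(3,5,X2) = U,  b = 5,  Y2 = h(U,n,U).
Bind U := h(3,5,X2); substituting into the one remaining equation that mentions U gives: Y2 = h(h(3,5,X2),n,h(3,5,X2)).
Clash: constants b and 5 differ; no unifier exists.

FAIL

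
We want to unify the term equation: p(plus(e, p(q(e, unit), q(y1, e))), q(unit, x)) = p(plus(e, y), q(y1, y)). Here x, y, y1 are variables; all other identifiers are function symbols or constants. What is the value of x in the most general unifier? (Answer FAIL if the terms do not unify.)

Decompose p/2: plus(e, p(q(e, unit), q(y1, e))) = plus(e, y),  q(unit, x) = q(y1, y).
Decompose plus/2: e = e,  p(q(e, unit), q(y1, e)) = y.
Delete trivial equation e = e.
Bind y := p(q(e, unit), q(y1, e)); substituting into the remaining equation gives: q(unit, x) = q(y1, p(q(e, unit), q(y1, e))).
Decompose q/2: unit = y1,  x = p(q(e, unit), q(y1, e)).
Bind y1 := unit; substituting into the remaining equation gives: x = p(q(e, unit), q(unit, e)). Substituting into the earlier binding gives y := p(q(e, unit), q(unit, e)).
Bind x := p(q(e, unit), q(unit, e)).
MGU = { y -> p(q(e, unit), q(unit, e)), y1 -> unit, x -> p(q(e, unit), q(unit, e)) }, so x -> p(q(e, unit), q(unit, e)).

p(q(e, unit), q(unit, e))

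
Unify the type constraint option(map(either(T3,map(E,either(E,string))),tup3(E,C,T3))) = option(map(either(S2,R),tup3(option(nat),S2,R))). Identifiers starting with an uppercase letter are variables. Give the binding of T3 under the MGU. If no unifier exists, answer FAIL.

Decompose option/1: map(either(T3,map(E,either(E,string))),tup3(E,C,T3)) = map(either(S2,R),tup3(option(nat),S2,R)).
Decompose map/2: either(T3,map(E,either(E,string))) = either(S2,R),  tup3(E,C,T3) = tup3(option(nat),S2,R).
Decompose either/2: T3 = S2,  map(E,either(E,string)) = R.
Bind T3 := S2; substituting into the one remaining equation that mentions T3 gives: tup3(E,C,S2) = tup3(option(nat),S2,R).
Bind R := map(E,either(E,string)); substituting into the remaining equation gives: tup3(E,C,S2) = tup3(option(nat),S2,map(E,either(E,string))).
Decompose tup3/3: E = option(nat),  C = S2,  S2 = map(E,either(E,string)).
Bind E := option(nat); substituting into the one remaining equation that mentions E gives: S2 = map(option(nat),either(option(nat),string)). Substituting into the earlier binding gives R := map(option(nat),either(option(nat),string)).
Bind C := S2; no other remaining equation mentions C.
Bind S2 := map(option(nat),either(option(nat),string)). Substituting into the earlier bindings gives T3 := map(option(nat),either(option(nat),string)), C := map(option(nat),either(option(nat),string)).
MGU = { T3 -> map(option(nat),either(option(nat),string)), R -> map(option(nat),either(option(nat),string)), E -> option(nat), C -> map(option(nat),either(option(nat),string)), S2 -> map(option(nat),either(option(nat),string)) }, so T3 -> map(option(nat),either(option(nat),string)).

map(option(nat),either(option(nat),string))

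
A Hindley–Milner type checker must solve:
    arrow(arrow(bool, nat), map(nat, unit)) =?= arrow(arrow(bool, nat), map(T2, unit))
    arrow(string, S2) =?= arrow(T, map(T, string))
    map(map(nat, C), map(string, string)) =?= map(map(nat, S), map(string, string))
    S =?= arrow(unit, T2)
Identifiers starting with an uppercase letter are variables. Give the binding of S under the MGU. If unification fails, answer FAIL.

arrow(unit, nat)

Decompose arrow/2: arrow(bool, nat) =?= arrow(bool, nat),  map(nat, unit) =?= map(T2, unit).
Delete trivial equation arrow(bool, nat) =?= arrow(bool, nat).
Decompose map/2: nat =?= T2,  unit =?= unit.
Bind T2 := nat; substituting into the one remaining equation that mentions T2 gives: S =?= arrow(unit, nat).
Delete trivial equation unit =?= unit.
Decompose arrow/2: string =?= T,  S2 =?= map(T, string).
Bind T := string; substituting into the one remaining equation that mentions T gives: S2 =?= map(string, string).
Bind S2 := map(string, string); no other remaining equation mentions S2.
Decompose map/2: map(nat, C) =?= map(nat, S),  map(string, string) =?= map(string, string).
Decompose map/2: nat =?= nat,  C =?= S.
Delete trivial equation nat =?= nat.
Bind C := S; no other remaining equation mentions C.
Delete trivial equation map(string, string) =?= map(string, string).
Bind S := arrow(unit, nat). Substituting into the earlier binding gives C := arrow(unit, nat).
MGU = { T2 ↦ nat, T ↦ string, S2 ↦ map(string, string), C ↦ arrow(unit, nat), S ↦ arrow(unit, nat) }, so S ↦ arrow(unit, nat).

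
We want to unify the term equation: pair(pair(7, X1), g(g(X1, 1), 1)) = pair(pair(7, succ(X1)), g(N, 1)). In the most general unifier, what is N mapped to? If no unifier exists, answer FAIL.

FAIL

Decompose pair/2: pair(7, X1) = pair(7, succ(X1)),  g(g(X1, 1), 1) = g(N, 1).
Decompose pair/2: 7 = 7,  X1 = succ(X1).
Delete trivial equation 7 = 7.
Occurs check fails: X1 occurs in succ(X1); the equation X1 = succ(X1) has no finite solution.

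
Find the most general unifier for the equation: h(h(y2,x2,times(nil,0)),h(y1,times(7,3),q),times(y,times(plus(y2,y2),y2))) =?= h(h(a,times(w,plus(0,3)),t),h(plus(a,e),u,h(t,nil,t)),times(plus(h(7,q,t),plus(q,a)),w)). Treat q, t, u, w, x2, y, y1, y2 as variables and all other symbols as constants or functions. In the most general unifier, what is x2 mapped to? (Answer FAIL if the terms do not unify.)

times(times(plus(a,a),a),plus(0,3))

Decompose h/3: h(y2,x2,times(nil,0)) =?= h(a,times(w,plus(0,3)),t),  h(y1,times(7,3),q) =?= h(plus(a,e),u,h(t,nil,t)),  times(y,times(plus(y2,y2),y2)) =?= times(plus(h(7,q,t),plus(q,a)),w).
Decompose h/3: y2 =?= a,  x2 =?= times(w,plus(0,3)),  times(nil,0) =?= t.
Bind y2 := a; substituting into the one remaining equation that mentions y2 gives: times(y,times(plus(a,a),a)) =?= times(plus(h(7,q,t),plus(q,a)),w).
Bind x2 := times(w,plus(0,3)); no other remaining equation mentions x2.
Bind t := times(nil,0); substituting into the remaining equations gives: h(y1,times(7,3),q) =?= h(plus(a,e),u,h(times(nil,0),nil,times(nil,0))),  times(y,times(plus(a,a),a)) =?= times(plus(h(7,q,times(nil,0)),plus(q,a)),w).
Decompose h/3: y1 =?= plus(a,e),  times(7,3) =?= u,  q =?= h(times(nil,0),nil,times(nil,0)).
Bind y1 := plus(a,e); no other remaining equation mentions y1.
Bind u := times(7,3); no other remaining equation mentions u.
Bind q := h(times(nil,0),nil,times(nil,0)); substituting into the remaining equation gives: times(y,times(plus(a,a),a)) =?= times(plus(h(7,h(times(nil,0),nil,times(nil,0)),times(nil,0)),plus(h(times(nil,0),nil,times(nil,0)),a)),w).
Decompose times/2: y =?= plus(h(7,h(times(nil,0),nil,times(nil,0)),times(nil,0)),plus(h(times(nil,0),nil,times(nil,0)),a)),  times(plus(a,a),a) =?= w.
Bind y := plus(h(7,h(times(nil,0),nil,times(nil,0)),times(nil,0)),plus(h(times(nil,0),nil,times(nil,0)),a)); no other remaining equation mentions y.
Bind w := times(plus(a,a),a). Substituting into the earlier binding gives x2 := times(times(plus(a,a),a),plus(0,3)).
MGU = { y2 ↦ a, x2 ↦ times(times(plus(a,a),a),plus(0,3)), t ↦ times(nil,0), y1 ↦ plus(a,e), u ↦ times(7,3), q ↦ h(times(nil,0),nil,times(nil,0)), y ↦ plus(h(7,h(times(nil,0),nil,times(nil,0)),times(nil,0)),plus(h(times(nil,0),nil,times(nil,0)),a)), w ↦ times(plus(a,a),a) }, so x2 ↦ times(times(plus(a,a),a),plus(0,3)).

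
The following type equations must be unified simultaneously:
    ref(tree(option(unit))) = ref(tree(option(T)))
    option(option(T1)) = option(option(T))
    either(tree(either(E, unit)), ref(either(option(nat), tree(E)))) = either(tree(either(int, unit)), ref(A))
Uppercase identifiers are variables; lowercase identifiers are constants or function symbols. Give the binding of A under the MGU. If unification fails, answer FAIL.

Decompose ref/1: tree(option(unit)) = tree(option(T)).
Decompose tree/1: option(unit) = option(T).
Decompose option/1: unit = T.
Bind T := unit; substituting into the one remaining equation that mentions T gives: option(option(T1)) = option(option(unit)).
Decompose option/1: option(T1) = option(unit).
Decompose option/1: T1 = unit.
Bind T1 := unit; no other remaining equation mentions T1.
Decompose either/2: tree(either(E, unit)) = tree(either(int, unit)),  ref(either(option(nat), tree(E))) = ref(A).
Decompose tree/1: either(E, unit) = either(int, unit).
Decompose either/2: E = int,  unit = unit.
Bind E := int; substituting into the one remaining equation that mentions E gives: ref(either(option(nat), tree(int))) = ref(A).
Delete trivial equation unit = unit.
Decompose ref/1: either(option(nat), tree(int)) = A.
Bind A := either(option(nat), tree(int)).
MGU = { T -> unit, T1 -> unit, E -> int, A -> either(option(nat), tree(int)) }, so A -> either(option(nat), tree(int)).

either(option(nat), tree(int))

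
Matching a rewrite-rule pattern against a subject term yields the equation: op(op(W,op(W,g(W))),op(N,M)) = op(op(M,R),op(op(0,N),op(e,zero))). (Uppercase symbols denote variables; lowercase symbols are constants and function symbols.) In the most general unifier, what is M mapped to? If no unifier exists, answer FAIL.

Decompose op/2: op(W,op(W,g(W))) = op(M,R),  op(N,M) = op(op(0,N),op(e,zero)).
Decompose op/2: W = M,  op(W,g(W)) = R.
Bind W := M; substituting into the one remaining equation that mentions W gives: op(M,g(M)) = R.
Bind R := op(M,g(M)); no other remaining equation mentions R.
Decompose op/2: N = op(0,N),  M = op(e,zero).
Occurs check fails: N occurs in op(0,N); the equation N = op(0,N) has no finite solution.

FAIL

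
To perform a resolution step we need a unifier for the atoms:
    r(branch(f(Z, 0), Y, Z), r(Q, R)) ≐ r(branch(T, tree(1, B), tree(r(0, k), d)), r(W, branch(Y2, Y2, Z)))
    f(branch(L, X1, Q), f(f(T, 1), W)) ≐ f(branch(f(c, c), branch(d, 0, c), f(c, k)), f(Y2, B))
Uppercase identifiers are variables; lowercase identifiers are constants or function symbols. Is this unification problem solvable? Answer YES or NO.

YES

Decompose r/2: branch(f(Z, 0), Y, Z) ≐ branch(T, tree(1, B), tree(r(0, k), d)),  r(Q, R) ≐ r(W, branch(Y2, Y2, Z)).
Decompose branch/3: f(Z, 0) ≐ T,  Y ≐ tree(1, B),  Z ≐ tree(r(0, k), d).
Bind T := f(Z, 0); substituting into the one remaining equation that mentions T gives: f(branch(L, X1, Q), f(f(f(Z, 0), 1), W)) ≐ f(branch(f(c, c), branch(d, 0, c), f(c, k)), f(Y2, B)).
Bind Y := tree(1, B); no other remaining equation mentions Y.
Bind Z := tree(r(0, k), d); substituting into the remaining equations gives: r(Q, R) ≐ r(W, branch(Y2, Y2, tree(r(0, k), d))),  f(branch(L, X1, Q), f(f(f(tree(r(0, k), d), 0), 1), W)) ≐ f(branch(f(c, c), branch(d, 0, c), f(c, k)), f(Y2, B)). Substituting into the earlier binding gives T := f(tree(r(0, k), d), 0).
Decompose r/2: Q ≐ W,  R ≐ branch(Y2, Y2, tree(r(0, k), d)).
Bind Q := W; substituting into the one remaining equation that mentions Q gives: f(branch(L, X1, W), f(f(f(tree(r(0, k), d), 0), 1), W)) ≐ f(branch(f(c, c), branch(d, 0, c), f(c, k)), f(Y2, B)).
Bind R := branch(Y2, Y2, tree(r(0, k), d)); no other remaining equation mentions R.
Decompose f/2: branch(L, X1, W) ≐ branch(f(c, c), branch(d, 0, c), f(c, k)),  f(f(f(tree(r(0, k), d), 0), 1), W) ≐ f(Y2, B).
Decompose branch/3: L ≐ f(c, c),  X1 ≐ branch(d, 0, c),  W ≐ f(c, k).
Bind L := f(c, c); no other remaining equation mentions L.
Bind X1 := branch(d, 0, c); no other remaining equation mentions X1.
Bind W := f(c, k); substituting into the remaining equation gives: f(f(f(tree(r(0, k), d), 0), 1), f(c, k)) ≐ f(Y2, B). Substituting into the earlier binding gives Q := f(c, k).
Decompose f/2: f(f(tree(r(0, k), d), 0), 1) ≐ Y2,  f(c, k) ≐ B.
Bind Y2 := f(f(tree(r(0, k), d), 0), 1); no other remaining equation mentions Y2. Substituting into the earlier binding gives R := branch(f(f(tree(r(0, k), d), 0), 1), f(f(tree(r(0, k), d), 0), 1), tree(r(0, k), d)).
Bind B := f(c, k). Substituting into the earlier binding gives Y := tree(1, f(c, k)).
No equations remain and no clash or occurs-check failure arose, so a unifier exists.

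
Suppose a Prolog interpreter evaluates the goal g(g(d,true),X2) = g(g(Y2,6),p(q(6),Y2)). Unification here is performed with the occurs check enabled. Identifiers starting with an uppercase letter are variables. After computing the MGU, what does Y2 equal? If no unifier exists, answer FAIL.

Decompose g/2: g(d,true) = g(Y2,6),  X2 = p(q(6),Y2).
Decompose g/2: d = Y2,  true = 6.
Bind Y2 := d; substituting into the one remaining equation that mentions Y2 gives: X2 = p(q(6),d).
Clash: constants true and 6 differ; no unifier exists.

FAIL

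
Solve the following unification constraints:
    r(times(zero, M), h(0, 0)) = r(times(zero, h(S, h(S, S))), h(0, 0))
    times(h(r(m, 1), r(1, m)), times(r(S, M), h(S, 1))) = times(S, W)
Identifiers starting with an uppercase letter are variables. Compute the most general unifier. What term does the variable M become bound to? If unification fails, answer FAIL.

h(h(r(m, 1), r(1, m)), h(h(r(m, 1), r(1, m)), h(r(m, 1), r(1, m))))

Decompose r/2: times(zero, M) = times(zero, h(S, h(S, S))),  h(0, 0) = h(0, 0).
Decompose times/2: zero = zero,  M = h(S, h(S, S)).
Delete trivial equation zero = zero.
Bind M := h(S, h(S, S)); substituting into the one remaining equation that mentions M gives: times(h(r(m, 1), r(1, m)), times(r(S, h(S, h(S, S))), h(S, 1))) = times(S, W).
Delete trivial equation h(0, 0) = h(0, 0).
Decompose times/2: h(r(m, 1), r(1, m)) = S,  times(r(S, h(S, h(S, S))), h(S, 1)) = W.
Bind S := h(r(m, 1), r(1, m)); substituting into the remaining equation gives: times(r(h(r(m, 1), r(1, m)), h(h(r(m, 1), r(1, m)), h(h(r(m, 1), r(1, m)), h(r(m, 1), r(1, m))))), h(h(r(m, 1), r(1, m)), 1)) = W. Substituting into the earlier binding gives M := h(h(r(m, 1), r(1, m)), h(h(r(m, 1), r(1, m)), h(r(m, 1), r(1, m)))).
Bind W := times(r(h(r(m, 1), r(1, m)), h(h(r(m, 1), r(1, m)), h(h(r(m, 1), r(1, m)), h(r(m, 1), r(1, m))))), h(h(r(m, 1), r(1, m)), 1)).
MGU = { M := h(h(r(m, 1), r(1, m)), h(h(r(m, 1), r(1, m)), h(r(m, 1), r(1, m)))), S := h(r(m, 1), r(1, m)), W := times(r(h(r(m, 1), r(1, m)), h(h(r(m, 1), r(1, m)), h(h(r(m, 1), r(1, m)), h(r(m, 1), r(1, m))))), h(h(r(m, 1), r(1, m)), 1)) }, so M := h(h(r(m, 1), r(1, m)), h(h(r(m, 1), r(1, m)), h(r(m, 1), r(1, m)))).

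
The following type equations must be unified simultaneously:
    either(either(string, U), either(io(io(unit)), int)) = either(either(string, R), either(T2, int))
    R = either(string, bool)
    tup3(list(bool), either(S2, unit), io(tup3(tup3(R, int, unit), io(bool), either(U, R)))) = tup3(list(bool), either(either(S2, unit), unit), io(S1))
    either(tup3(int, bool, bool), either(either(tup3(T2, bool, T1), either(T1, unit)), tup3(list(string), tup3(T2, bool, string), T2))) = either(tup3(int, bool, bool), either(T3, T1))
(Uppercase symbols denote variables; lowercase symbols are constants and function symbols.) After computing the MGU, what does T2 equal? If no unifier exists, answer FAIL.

FAIL

Decompose either/2: either(string, U) = either(string, R),  either(io(io(unit)), int) = either(T2, int).
Decompose either/2: string = string,  U = R.
Delete trivial equation string = string.
Bind U := R; substituting into the one remaining equation that mentions U gives: tup3(list(bool), either(S2, unit), io(tup3(tup3(R, int, unit), io(bool), either(R, R)))) = tup3(list(bool), either(either(S2, unit), unit), io(S1)).
Decompose either/2: io(io(unit)) = T2,  int = int.
Bind T2 := io(io(unit)); substituting into the one remaining equation that mentions T2 gives: either(tup3(int, bool, bool), either(either(tup3(io(io(unit)), bool, T1), either(T1, unit)), tup3(list(string), tup3(io(io(unit)), bool, string), io(io(unit))))) = either(tup3(int, bool, bool), either(T3, T1)).
Delete trivial equation int = int.
Bind R := either(string, bool); substituting into the one remaining equation that mentions R gives: tup3(list(bool), either(S2, unit), io(tup3(tup3(either(string, bool), int, unit), io(bool), either(either(string, bool), either(string, bool))))) = tup3(list(bool), either(either(S2, unit), unit), io(S1)). Substituting into the earlier binding gives U := either(string, bool).
Decompose tup3/3: list(bool) = list(bool),  either(S2, unit) = either(either(S2, unit), unit),  io(tup3(tup3(either(string, bool), int, unit), io(bool), either(either(string, bool), either(string, bool)))) = io(S1).
Delete trivial equation list(bool) = list(bool).
Decompose either/2: S2 = either(S2, unit),  unit = unit.
Occurs check fails: S2 occurs in either(S2, unit); the equation S2 = either(S2, unit) has no finite solution.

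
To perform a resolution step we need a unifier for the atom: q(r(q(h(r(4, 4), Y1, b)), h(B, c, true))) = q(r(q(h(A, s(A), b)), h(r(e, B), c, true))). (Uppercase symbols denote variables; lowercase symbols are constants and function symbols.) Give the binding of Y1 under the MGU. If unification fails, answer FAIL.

FAIL

Decompose q/1: r(q(h(r(4, 4), Y1, b)), h(B, c, true)) = r(q(h(A, s(A), b)), h(r(e, B), c, true)).
Decompose r/2: q(h(r(4, 4), Y1, b)) = q(h(A, s(A), b)),  h(B, c, true) = h(r(e, B), c, true).
Decompose q/1: h(r(4, 4), Y1, b) = h(A, s(A), b).
Decompose h/3: r(4, 4) = A,  Y1 = s(A),  b = b.
Bind A := r(4, 4); substituting into the one remaining equation that mentions A gives: Y1 = s(r(4, 4)).
Bind Y1 := s(r(4, 4)); no other remaining equation mentions Y1.
Delete trivial equation b = b.
Decompose h/3: B = r(e, B),  c = c,  true = true.
Occurs check fails: B occurs in r(e, B); the equation B = r(e, B) has no finite solution.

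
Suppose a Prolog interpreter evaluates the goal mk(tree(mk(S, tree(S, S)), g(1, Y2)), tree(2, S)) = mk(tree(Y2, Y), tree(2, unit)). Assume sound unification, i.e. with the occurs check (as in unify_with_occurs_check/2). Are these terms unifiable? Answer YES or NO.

YES

Decompose mk/2: tree(mk(S, tree(S, S)), g(1, Y2)) = tree(Y2, Y),  tree(2, S) = tree(2, unit).
Decompose tree/2: mk(S, tree(S, S)) = Y2,  g(1, Y2) = Y.
Bind Y2 := mk(S, tree(S, S)); substituting into the one remaining equation that mentions Y2 gives: g(1, mk(S, tree(S, S))) = Y.
Bind Y := g(1, mk(S, tree(S, S))); no other remaining equation mentions Y.
Decompose tree/2: 2 = 2,  S = unit.
Delete trivial equation 2 = 2.
Bind S := unit. Substituting into the earlier bindings gives Y2 := mk(unit, tree(unit, unit)), Y := g(1, mk(unit, tree(unit, unit))).
No equations remain and no clash or occurs-check failure arose, so a unifier exists.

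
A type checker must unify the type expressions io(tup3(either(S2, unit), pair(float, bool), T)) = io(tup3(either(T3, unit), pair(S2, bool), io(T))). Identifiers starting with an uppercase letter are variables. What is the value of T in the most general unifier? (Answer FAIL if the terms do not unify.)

Decompose io/1: tup3(either(S2, unit), pair(float, bool), T) = tup3(either(T3, unit), pair(S2, bool), io(T)).
Decompose tup3/3: either(S2, unit) = either(T3, unit),  pair(float, bool) = pair(S2, bool),  T = io(T).
Decompose either/2: S2 = T3,  unit = unit.
Bind S2 := T3; substituting into the one remaining equation that mentions S2 gives: pair(float, bool) = pair(T3, bool).
Delete trivial equation unit = unit.
Decompose pair/2: float = T3,  bool = bool.
Bind T3 := float; no other remaining equation mentions T3. Substituting into the earlier binding gives S2 := float.
Delete trivial equation bool = bool.
Occurs check fails: T occurs in io(T); the equation T = io(T) has no finite solution.

FAIL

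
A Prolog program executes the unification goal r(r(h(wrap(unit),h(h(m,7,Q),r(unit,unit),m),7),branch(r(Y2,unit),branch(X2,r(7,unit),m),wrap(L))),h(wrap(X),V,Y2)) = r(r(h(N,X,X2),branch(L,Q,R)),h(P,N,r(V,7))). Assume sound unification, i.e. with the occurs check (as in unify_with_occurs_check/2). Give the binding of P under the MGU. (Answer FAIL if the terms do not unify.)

wrap(h(h(m,7,branch(7,r(7,unit),m)),r(unit,unit),m))

Decompose r/2: r(h(wrap(unit),h(h(m,7,Q),r(unit,unit),m),7),branch(r(Y2,unit),branch(X2,r(7,unit),m),wrap(L))) = r(h(N,X,X2),branch(L,Q,R)),  h(wrap(X),V,Y2) = h(P,N,r(V,7)).
Decompose r/2: h(wrap(unit),h(h(m,7,Q),r(unit,unit),m),7) = h(N,X,X2),  branch(r(Y2,unit),branch(X2,r(7,unit),m),wrap(L)) = branch(L,Q,R).
Decompose h/3: wrap(unit) = N,  h(h(m,7,Q),r(unit,unit),m) = X,  7 = X2.
Bind N := wrap(unit); substituting into the one remaining equation that mentions N gives: h(wrap(X),V,Y2) = h(P,wrap(unit),r(V,7)).
Bind X := h(h(m,7,Q),r(unit,unit),m); substituting into the one remaining equation that mentions X gives: h(wrap(h(h(m,7,Q),r(unit,unit),m)),V,Y2) = h(P,wrap(unit),r(V,7)).
Bind X2 := 7; substituting into the one remaining equation that mentions X2 gives: branch(r(Y2,unit),branch(7,r(7,unit),m),wrap(L)) = branch(L,Q,R).
Decompose branch/3: r(Y2,unit) = L,  branch(7,r(7,unit),m) = Q,  wrap(L) = R.
Bind L := r(Y2,unit); substituting into the one remaining equation that mentions L gives: wrap(r(Y2,unit)) = R.
Bind Q := branch(7,r(7,unit),m); substituting into the one remaining equation that mentions Q gives: h(wrap(h(h(m,7,branch(7,r(7,unit),m)),r(unit,unit),m)),V,Y2) = h(P,wrap(unit),r(V,7)). Substituting into the earlier binding gives X := h(h(m,7,branch(7,r(7,unit),m)),r(unit,unit),m).
Bind R := wrap(r(Y2,unit)); no other remaining equation mentions R.
Decompose h/3: wrap(h(h(m,7,branch(7,r(7,unit),m)),r(unit,unit),m)) = P,  V = wrap(unit),  Y2 = r(V,7).
Bind P := wrap(h(h(m,7,branch(7,r(7,unit),m)),r(unit,unit),m)); no other remaining equation mentions P.
Bind V := wrap(unit); substituting into the remaining equation gives: Y2 = r(wrap(unit),7).
Bind Y2 := r(wrap(unit),7). Substituting into the earlier bindings gives L := r(r(wrap(unit),7),unit), R := wrap(r(r(wrap(unit),7),unit)).
MGU = { N -> wrap(unit), X -> h(h(m,7,branch(7,r(7,unit),m)),r(unit,unit),m), X2 -> 7, L -> r(r(wrap(unit),7),unit), Q -> branch(7,r(7,unit),m), R -> wrap(r(r(wrap(unit),7),unit)), P -> wrap(h(h(m,7,branch(7,r(7,unit),m)),r(unit,unit),m)), V -> wrap(unit), Y2 -> r(wrap(unit),7) }, so P -> wrap(h(h(m,7,branch(7,r(7,unit),m)),r(unit,unit),m)).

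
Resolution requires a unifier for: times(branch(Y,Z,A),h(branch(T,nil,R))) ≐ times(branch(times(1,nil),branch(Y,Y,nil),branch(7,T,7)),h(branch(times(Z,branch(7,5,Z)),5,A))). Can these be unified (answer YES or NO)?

NO

Decompose times/2: branch(Y,Z,A) ≐ branch(times(1,nil),branch(Y,Y,nil),branch(7,T,7)),  h(branch(T,nil,R)) ≐ h(branch(times(Z,branch(7,5,Z)),5,A)).
Decompose branch/3: Y ≐ times(1,nil),  Z ≐ branch(Y,Y,nil),  A ≐ branch(7,T,7).
Bind Y := times(1,nil); substituting into the one remaining equation that mentions Y gives: Z ≐ branch(times(1,nil),times(1,nil),nil).
Bind Z := branch(times(1,nil),times(1,nil),nil); substituting into the one remaining equation that mentions Z gives: h(branch(T,nil,R)) ≐ h(branch(times(branch(times(1,nil),times(1,nil),nil),branch(7,5,branch(times(1,nil),times(1,nil),nil))),5,A)).
Bind A := branch(7,T,7); substituting into the remaining equation gives: h(branch(T,nil,R)) ≐ h(branch(times(branch(times(1,nil),times(1,nil),nil),branch(7,5,branch(times(1,nil),times(1,nil),nil))),5,branch(7,T,7))).
Decompose h/1: branch(T,nil,R) ≐ branch(times(branch(times(1,nil),times(1,nil),nil),branch(7,5,branch(times(1,nil),times(1,nil),nil))),5,branch(7,T,7)).
Decompose branch/3: T ≐ times(branch(times(1,nil),times(1,nil),nil),branch(7,5,branch(times(1,nil),times(1,nil),nil))),  nil ≐ 5,  R ≐ branch(7,T,7).
Bind T := times(branch(times(1,nil),times(1,nil),nil),branch(7,5,branch(times(1,nil),times(1,nil),nil))); substituting into the one remaining equation that mentions T gives: R ≐ branch(7,times(branch(times(1,nil),times(1,nil),nil),branch(7,5,branch(times(1,nil),times(1,nil),nil))),7). Substituting into the earlier binding gives A := branch(7,times(branch(times(1,nil),times(1,nil),nil),branch(7,5,branch(times(1,nil),times(1,nil),nil))),7).
Clash: constants nil and 5 differ; no unifier exists.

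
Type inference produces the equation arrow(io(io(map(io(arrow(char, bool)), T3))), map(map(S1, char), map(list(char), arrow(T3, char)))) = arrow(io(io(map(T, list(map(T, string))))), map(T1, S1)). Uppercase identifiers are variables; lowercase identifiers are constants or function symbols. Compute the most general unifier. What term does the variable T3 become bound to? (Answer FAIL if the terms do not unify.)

list(map(io(arrow(char, bool)), string))

Decompose arrow/2: io(io(map(io(arrow(char, bool)), T3))) = io(io(map(T, list(map(T, string))))),  map(map(S1, char), map(list(char), arrow(T3, char))) = map(T1, S1).
Decompose io/1: io(map(io(arrow(char, bool)), T3)) = io(map(T, list(map(T, string)))).
Decompose io/1: map(io(arrow(char, bool)), T3) = map(T, list(map(T, string))).
Decompose map/2: io(arrow(char, bool)) = T,  T3 = list(map(T, string)).
Bind T := io(arrow(char, bool)); substituting into the one remaining equation that mentions T gives: T3 = list(map(io(arrow(char, bool)), string)).
Bind T3 := list(map(io(arrow(char, bool)), string)); substituting into the remaining equation gives: map(map(S1, char), map(list(char), arrow(list(map(io(arrow(char, bool)), string)), char))) = map(T1, S1).
Decompose map/2: map(S1, char) = T1,  map(list(char), arrow(list(map(io(arrow(char, bool)), string)), char)) = S1.
Bind T1 := map(S1, char); no other remaining equation mentions T1.
Bind S1 := map(list(char), arrow(list(map(io(arrow(char, bool)), string)), char)). Substituting into the earlier binding gives T1 := map(map(list(char), arrow(list(map(io(arrow(char, bool)), string)), char)), char).
MGU = { T ↦ io(arrow(char, bool)), T3 ↦ list(map(io(arrow(char, bool)), string)), T1 ↦ map(map(list(char), arrow(list(map(io(arrow(char, bool)), string)), char)), char), S1 ↦ map(list(char), arrow(list(map(io(arrow(char, bool)), string)), char)) }, so T3 ↦ list(map(io(arrow(char, bool)), string)).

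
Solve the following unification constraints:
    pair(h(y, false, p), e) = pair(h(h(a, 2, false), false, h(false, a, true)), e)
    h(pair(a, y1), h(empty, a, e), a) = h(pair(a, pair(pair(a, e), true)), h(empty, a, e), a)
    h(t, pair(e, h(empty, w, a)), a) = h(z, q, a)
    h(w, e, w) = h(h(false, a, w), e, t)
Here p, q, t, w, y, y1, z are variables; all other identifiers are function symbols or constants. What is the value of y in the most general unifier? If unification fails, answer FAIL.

FAIL

Decompose pair/2: h(y, false, p) = h(h(a, 2, false), false, h(false, a, true)),  e = e.
Decompose h/3: y = h(a, 2, false),  false = false,  p = h(false, a, true).
Bind y := h(a, 2, false); no other remaining equation mentions y.
Delete trivial equation false = false.
Bind p := h(false, a, true); no other remaining equation mentions p.
Delete trivial equation e = e.
Decompose h/3: pair(a, y1) = pair(a, pair(pair(a, e), true)),  h(empty, a, e) = h(empty, a, e),  a = a.
Decompose pair/2: a = a,  y1 = pair(pair(a, e), true).
Delete trivial equation a = a.
Bind y1 := pair(pair(a, e), true); no other remaining equation mentions y1.
Delete trivial equation h(empty, a, e) = h(empty, a, e).
Delete trivial equation a = a.
Decompose h/3: t = z,  pair(e, h(empty, w, a)) = q,  a = a.
Bind t := z; substituting into the one remaining equation that mentions t gives: h(w, e, w) = h(h(false, a, w), e, z).
Bind q := pair(e, h(empty, w, a)); no other remaining equation mentions q.
Delete trivial equation a = a.
Decompose h/3: w = h(false, a, w),  e = e,  w = z.
Occurs check fails: w occurs in h(false, a, w); the equation w = h(false, a, w) has no finite solution.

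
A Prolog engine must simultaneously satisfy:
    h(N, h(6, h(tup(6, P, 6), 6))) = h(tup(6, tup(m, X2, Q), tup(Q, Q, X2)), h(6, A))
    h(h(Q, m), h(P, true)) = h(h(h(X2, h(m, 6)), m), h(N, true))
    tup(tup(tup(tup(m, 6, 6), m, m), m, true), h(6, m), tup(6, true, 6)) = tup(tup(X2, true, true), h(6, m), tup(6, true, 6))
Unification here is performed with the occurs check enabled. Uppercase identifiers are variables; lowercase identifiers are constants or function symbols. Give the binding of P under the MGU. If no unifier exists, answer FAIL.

FAIL

Decompose h/2: N = tup(6, tup(m, X2, Q), tup(Q, Q, X2)),  h(6, h(tup(6, P, 6), 6)) = h(6, A).
Bind N := tup(6, tup(m, X2, Q), tup(Q, Q, X2)); substituting into the one remaining equation that mentions N gives: h(h(Q, m), h(P, true)) = h(h(h(X2, h(m, 6)), m), h(tup(6, tup(m, X2, Q), tup(Q, Q, X2)), true)).
Decompose h/2: 6 = 6,  h(tup(6, P, 6), 6) = A.
Delete trivial equation 6 = 6.
Bind A := h(tup(6, P, 6), 6); no other remaining equation mentions A.
Decompose h/2: h(Q, m) = h(h(X2, h(m, 6)), m),  h(P, true) = h(tup(6, tup(m, X2, Q), tup(Q, Q, X2)), true).
Decompose h/2: Q = h(X2, h(m, 6)),  m = m.
Bind Q := h(X2, h(m, 6)); substituting into the one remaining equation that mentions Q gives: h(P, true) = h(tup(6, tup(m, X2, h(X2, h(m, 6))), tup(h(X2, h(m, 6)), h(X2, h(m, 6)), X2)), true). Substituting into the earlier binding gives N := tup(6, tup(m, X2, h(X2, h(m, 6))), tup(h(X2, h(m, 6)), h(X2, h(m, 6)), X2)).
Delete trivial equation m = m.
Decompose h/2: P = tup(6, tup(m, X2, h(X2, h(m, 6))), tup(h(X2, h(m, 6)), h(X2, h(m, 6)), X2)),  true = true.
Bind P := tup(6, tup(m, X2, h(X2, h(m, 6))), tup(h(X2, h(m, 6)), h(X2, h(m, 6)), X2)); no other remaining equation mentions P. Substituting into the earlier binding gives A := h(tup(6, tup(6, tup(m, X2, h(X2, h(m, 6))), tup(h(X2, h(m, 6)), h(X2, h(m, 6)), X2)), 6), 6).
Delete trivial equation true = true.
Decompose tup/3: tup(tup(tup(m, 6, 6), m, m), m, true) = tup(X2, true, true),  h(6, m) = h(6, m),  tup(6, true, 6) = tup(6, true, 6).
Decompose tup/3: tup(tup(m, 6, 6), m, m) = X2,  m = true,  true = true.
Bind X2 := tup(tup(m, 6, 6), m, m); no other remaining equation mentions X2. Substituting into the earlier bindings gives N := tup(6, tup(m, tup(tup(m, 6, 6), m, m), h(tup(tup(m, 6, 6), m, m), h(m, 6))), tup(h(tup(tup(m, 6, 6), m, m), h(m, 6)), h(tup(tup(m, 6, 6), m, m), h(m, 6)), tup(tup(m, 6, 6), m, m))), A := h(tup(6, tup(6, tup(m, tup(tup(m, 6, 6), m, m), h(tup(tup(m, 6, 6), m, m), h(m, 6))), tup(h(tup(tup(m, 6, 6), m, m), h(m, 6)), h(tup(tup(m, 6, 6), m, m), h(m, 6)), tup(tup(m, 6, 6), m, m))), 6), 6), Q := h(tup(tup(m, 6, 6), m, m), h(m, 6)), P := tup(6, tup(m, tup(tup(m, 6, 6), m, m), h(tup(tup(m, 6, 6), m, m), h(m, 6))), tup(h(tup(tup(m, 6, 6), m, m), h(m, 6)), h(tup(tup(m, 6, 6), m, m), h(m, 6)), tup(tup(m, 6, 6), m, m))).
Clash: constants m and true differ; no unifier exists.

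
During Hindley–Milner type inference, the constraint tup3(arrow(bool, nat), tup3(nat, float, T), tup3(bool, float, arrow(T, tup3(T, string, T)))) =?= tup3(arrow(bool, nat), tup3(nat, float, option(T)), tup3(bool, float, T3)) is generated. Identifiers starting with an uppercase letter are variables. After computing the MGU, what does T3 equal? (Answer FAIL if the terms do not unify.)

FAIL

Decompose tup3/3: arrow(bool, nat) =?= arrow(bool, nat),  tup3(nat, float, T) =?= tup3(nat, float, option(T)),  tup3(bool, float, arrow(T, tup3(T, string, T))) =?= tup3(bool, float, T3).
Delete trivial equation arrow(bool, nat) =?= arrow(bool, nat).
Decompose tup3/3: nat =?= nat,  float =?= float,  T =?= option(T).
Delete trivial equation nat =?= nat.
Delete trivial equation float =?= float.
Occurs check fails: T occurs in option(T); the equation T =?= option(T) has no finite solution.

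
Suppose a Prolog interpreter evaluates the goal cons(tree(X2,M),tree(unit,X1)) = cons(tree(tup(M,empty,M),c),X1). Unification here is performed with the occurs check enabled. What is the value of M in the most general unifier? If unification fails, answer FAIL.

FAIL

Decompose cons/2: tree(X2,M) = tree(tup(M,empty,M),c),  tree(unit,X1) = X1.
Decompose tree/2: X2 = tup(M,empty,M),  M = c.
Bind X2 := tup(M,empty,M); no other remaining equation mentions X2.
Bind M := c; no other remaining equation mentions M. Substituting into the earlier binding gives X2 := tup(c,empty,c).
Occurs check fails: X1 occurs in tree(unit,X1); the equation X1 = tree(unit,X1) has no finite solution.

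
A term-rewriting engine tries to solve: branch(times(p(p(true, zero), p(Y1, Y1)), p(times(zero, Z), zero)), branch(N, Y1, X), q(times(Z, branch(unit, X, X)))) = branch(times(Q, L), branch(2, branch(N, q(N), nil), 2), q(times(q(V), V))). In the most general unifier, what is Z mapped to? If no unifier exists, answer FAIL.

q(branch(unit, 2, 2))

Decompose branch/3: times(p(p(true, zero), p(Y1, Y1)), p(times(zero, Z), zero)) = times(Q, L),  branch(N, Y1, X) = branch(2, branch(N, q(N), nil), 2),  q(times(Z, branch(unit, X, X))) = q(times(q(V), V)).
Decompose times/2: p(p(true, zero), p(Y1, Y1)) = Q,  p(times(zero, Z), zero) = L.
Bind Q := p(p(true, zero), p(Y1, Y1)); no other remaining equation mentions Q.
Bind L := p(times(zero, Z), zero); no other remaining equation mentions L.
Decompose branch/3: N = 2,  Y1 = branch(N, q(N), nil),  X = 2.
Bind N := 2; substituting into the one remaining equation that mentions N gives: Y1 = branch(2, q(2), nil).
Bind Y1 := branch(2, q(2), nil); no other remaining equation mentions Y1. Substituting into the earlier binding gives Q := p(p(true, zero), p(branch(2, q(2), nil), branch(2, q(2), nil))).
Bind X := 2; substituting into the remaining equation gives: q(times(Z, branch(unit, 2, 2))) = q(times(q(V), V)).
Decompose q/1: times(Z, branch(unit, 2, 2)) = times(q(V), V).
Decompose times/2: Z = q(V),  branch(unit, 2, 2) = V.
Bind Z := q(V); no other remaining equation mentions Z. Substituting into the earlier binding gives L := p(times(zero, q(V)), zero).
Bind V := branch(unit, 2, 2). Substituting into the earlier bindings gives L := p(times(zero, q(branch(unit, 2, 2))), zero), Z := q(branch(unit, 2, 2)).
MGU = { Q := p(p(true, zero), p(branch(2, q(2), nil), branch(2, q(2), nil))), L := p(times(zero, q(branch(unit, 2, 2))), zero), N := 2, Y1 := branch(2, q(2), nil), X := 2, Z := q(branch(unit, 2, 2)), V := branch(unit, 2, 2) }, so Z := q(branch(unit, 2, 2)).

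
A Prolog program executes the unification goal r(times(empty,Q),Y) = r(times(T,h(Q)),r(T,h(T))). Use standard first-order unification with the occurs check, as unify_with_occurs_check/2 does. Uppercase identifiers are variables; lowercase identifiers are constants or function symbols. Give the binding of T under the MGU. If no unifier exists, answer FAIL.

Decompose r/2: times(empty,Q) = times(T,h(Q)),  Y = r(T,h(T)).
Decompose times/2: empty = T,  Q = h(Q).
Bind T := empty; substituting into the one remaining equation that mentions T gives: Y = r(empty,h(empty)).
Occurs check fails: Q occurs in h(Q); the equation Q = h(Q) has no finite solution.

FAIL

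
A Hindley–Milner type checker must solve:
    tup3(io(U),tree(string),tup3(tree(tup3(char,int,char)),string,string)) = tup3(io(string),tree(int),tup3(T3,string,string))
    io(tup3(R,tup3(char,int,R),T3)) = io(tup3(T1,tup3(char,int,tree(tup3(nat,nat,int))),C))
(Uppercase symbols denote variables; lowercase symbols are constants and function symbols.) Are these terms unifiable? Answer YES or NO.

Decompose tup3/3: io(U) = io(string),  tree(string) = tree(int),  tup3(tree(tup3(char,int,char)),string,string) = tup3(T3,string,string).
Decompose io/1: U = string.
Bind U := string; no other remaining equation mentions U.
Decompose tree/1: string = int.
Clash: constants string and int differ; no unifier exists.

NO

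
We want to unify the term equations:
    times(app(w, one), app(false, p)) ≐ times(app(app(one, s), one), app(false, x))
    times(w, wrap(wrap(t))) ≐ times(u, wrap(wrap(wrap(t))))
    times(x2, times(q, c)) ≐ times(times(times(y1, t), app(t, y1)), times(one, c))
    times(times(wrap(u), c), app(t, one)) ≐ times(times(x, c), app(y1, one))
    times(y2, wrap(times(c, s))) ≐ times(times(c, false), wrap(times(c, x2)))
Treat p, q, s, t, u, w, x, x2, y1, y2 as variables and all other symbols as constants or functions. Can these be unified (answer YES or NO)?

Decompose times/2: app(w, one) ≐ app(app(one, s), one),  app(false, p) ≐ app(false, x).
Decompose app/2: w ≐ app(one, s),  one ≐ one.
Bind w := app(one, s); substituting into the one remaining equation that mentions w gives: times(app(one, s), wrap(wrap(t))) ≐ times(u, wrap(wrap(wrap(t)))).
Delete trivial equation one ≐ one.
Decompose app/2: false ≐ false,  p ≐ x.
Delete trivial equation false ≐ false.
Bind p := x; no other remaining equation mentions p.
Decompose times/2: app(one, s) ≐ u,  wrap(wrap(t)) ≐ wrap(wrap(wrap(t))).
Bind u := app(one, s); substituting into the one remaining equation that mentions u gives: times(times(wrap(app(one, s)), c), app(t, one)) ≐ times(times(x, c), app(y1, one)).
Decompose wrap/1: wrap(t) ≐ wrap(wrap(t)).
Decompose wrap/1: t ≐ wrap(t).
Occurs check fails: t occurs in wrap(t); the equation t ≐ wrap(t) has no finite solution.

NO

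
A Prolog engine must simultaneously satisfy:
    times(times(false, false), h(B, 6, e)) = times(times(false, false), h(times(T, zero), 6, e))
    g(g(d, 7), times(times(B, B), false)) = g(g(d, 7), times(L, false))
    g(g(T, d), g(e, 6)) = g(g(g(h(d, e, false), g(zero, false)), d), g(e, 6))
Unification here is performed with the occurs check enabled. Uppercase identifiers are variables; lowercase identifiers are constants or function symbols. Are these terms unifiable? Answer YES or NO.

Decompose times/2: times(false, false) = times(false, false),  h(B, 6, e) = h(times(T, zero), 6, e).
Delete trivial equation times(false, false) = times(false, false).
Decompose h/3: B = times(T, zero),  6 = 6,  e = e.
Bind B := times(T, zero); substituting into the one remaining equation that mentions B gives: g(g(d, 7), times(times(times(T, zero), times(T, zero)), false)) = g(g(d, 7), times(L, false)).
Delete trivial equation 6 = 6.
Delete trivial equation e = e.
Decompose g/2: g(d, 7) = g(d, 7),  times(times(times(T, zero), times(T, zero)), false) = times(L, false).
Delete trivial equation g(d, 7) = g(d, 7).
Decompose times/2: times(times(T, zero), times(T, zero)) = L,  false = false.
Bind L := times(times(T, zero), times(T, zero)); no other remaining equation mentions L.
Delete trivial equation false = false.
Decompose g/2: g(T, d) = g(g(h(d, e, false), g(zero, false)), d),  g(e, 6) = g(e, 6).
Decompose g/2: T = g(h(d, e, false), g(zero, false)),  d = d.
Bind T := g(h(d, e, false), g(zero, false)); no other remaining equation mentions T. Substituting into the earlier bindings gives B := times(g(h(d, e, false), g(zero, false)), zero), L := times(times(g(h(d, e, false), g(zero, false)), zero), times(g(h(d, e, false), g(zero, false)), zero)).
Delete trivial equation d = d.
Delete trivial equation g(e, 6) = g(e, 6).
No equations remain and no clash or occurs-check failure arose, so a unifier exists.

YES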